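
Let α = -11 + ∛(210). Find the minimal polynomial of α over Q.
m_α(x) = x^3 + 33x^2 + 363x + 1121

Set β = α + 11 = ∛(210), so β^3 = 210. Then (α + 11)^3 - 210 = 0, i.e. α is a root of g(x) = (x + 11)^3 - 210 = x^3 + 33x^2 + 363x + 1121. Since g(x) = h(x + 11) where h(x) = x^3 - 210, and h is irreducible over Q (because 210 is not a perfect cube, so h has no rational root, and a monic cubic with no rational root is irreducible), g is also irreducible (irreducibility is preserved under the substitution x → x + 11). Hence m_α(x) = x^3 + 33x^2 + 363x + 1121.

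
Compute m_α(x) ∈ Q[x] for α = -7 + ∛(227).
m_α(x) = x^3 + 21x^2 + 147x + 116

Set β = α + 7 = ∛(227), so β^3 = 227. Then (α + 7)^3 - 227 = 0, i.e. α is a root of g(x) = (x + 7)^3 - 227 = x^3 + 21x^2 + 147x + 116. Since g(x) = h(x + 7) where h(x) = x^3 - 227, and h is irreducible over Q (because 227 is not a perfect cube, so h has no rational root, and a monic cubic with no rational root is irreducible), g is also irreducible (irreducibility is preserved under the substitution x → x + 7). Hence m_α(x) = x^3 + 21x^2 + 147x + 116.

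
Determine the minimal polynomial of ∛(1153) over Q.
m_α(x) = x^3 - 1153

α satisfies α^3 = 1153, so x^3 - 1153 annihilates α. By the rational root test, a rational root p/q (in lowest terms) of x^3 - 1153 would satisfy p^3 = 1153 q^3, forcing q = 1 and p^3 = 1153; but 1153 is not a perfect cube, contradiction. A monic cubic over Q with no rational root is irreducible (any nontrivial factorization would include a linear factor). Hence x^3 - 1153 is the minimal polynomial of α, and in particular [Q(α):Q] = 3.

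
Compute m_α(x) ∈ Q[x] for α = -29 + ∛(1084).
m_α(x) = x^3 + 87x^2 + 2523x + 23305

Set β = α + 29 = ∛(1084), so β^3 = 1084. Then (α + 29)^3 - 1084 = 0, i.e. α is a root of g(x) = (x + 29)^3 - 1084 = x^3 + 87x^2 + 2523x + 23305. Since g(x) = h(x + 29) where h(x) = x^3 - 1084, and h is irreducible over Q (because 1084 is not a perfect cube, so h has no rational root, and a monic cubic with no rational root is irreducible), g is also irreducible (irreducibility is preserved under the substitution x → x + 29). Hence m_α(x) = x^3 + 87x^2 + 2523x + 23305.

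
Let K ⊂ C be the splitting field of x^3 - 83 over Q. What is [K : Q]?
[K : Q] = 6

The roots of x^3 - 83 are ∛83, ω∛83, ω^2∛83 where ω = e^(2πi/3) is a primitive cube root of unity, so K = Q(∛83, ω). Now [Q(∛83):Q] = 3 (since 83 is not a perfect cube, x^3 - 83 is irreducible) and [Q(ω):Q] = 2. Both 2 and 3 divide [K:Q], and [K:Q] ≤ 3·2 = 6, so [K:Q] = 6. (Equivalently: Q(∛83) ⊂ R but ω ∉ R, so [K : Q(∛83)] = 2.)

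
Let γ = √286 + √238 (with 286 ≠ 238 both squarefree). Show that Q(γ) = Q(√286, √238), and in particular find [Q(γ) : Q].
[Q(γ) : Q] = 4 (equivalently, Q(γ) = Q(√286, √238))

Obviously Q(γ) ⊆ Q(√286, √238), and [Q(√286, √238):Q] = 4 (since 286, 238 are distinct squarefree integers > 1 with 68068 not a perfect square). To show equality we compute the minimal polynomial of γ. From γ = √286 + √238: γ^2 = 286 + 2√(68068) + 238 = 524 + 2√(68068), so γ^2 - 524 = 2√(68068); squaring, (γ^2 - 524)^2 = 4·68068, i.e. γ^4 - 1048γ^2 + 274576 - 272272 = 0, i.e. γ^4 - 1048γ^2 + 2304 = 0. So γ is a root of x^4 - 1048x^2 + 2304. This polynomial is irreducible over Q: it has no rational root (each ±√286 ± √238 is irrational), and any factorization into two quadratics over Q would force √(68068) ∈ Q (pairing opposite roots) or √286, √238 ∈ Q (other pairings), all impossible. Hence [Q(γ):Q] = 4 = [Q(√286, √238):Q], so Q(γ) = Q(√286, √238).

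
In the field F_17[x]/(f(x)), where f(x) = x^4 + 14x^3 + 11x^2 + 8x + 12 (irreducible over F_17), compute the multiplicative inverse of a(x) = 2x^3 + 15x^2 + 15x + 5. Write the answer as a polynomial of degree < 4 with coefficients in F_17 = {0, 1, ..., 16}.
a(x)^(-1) ≡ 5x^3 + 12x^2 + 13x + 10 (mod f(x))

Since f is irreducible over F_17, F_17[x]/(f) is a field and a(x) ≠ 0 has an inverse. Apply the extended Euclidean algorithm to f(x) and a(x) in F_17[x]: f(x) = (9x + 16)·a(x) + (10x^2 + 12x);  a(x) = (7x + 5)·(10x^2 + 12x) + (6x + 5);  (10x^2 + 12x) = (13x + 11)·(6x + 5) + (13). The last nonzero remainder is the constant 13 = gcd(f, a) in F_17. Back-substituting through the division chain expresses 13 = s(x)·a(x) + t(x)·f(x) with s(x) ≡ 14x^3 + 3x^2 + 16x + 11 (mod f), so (14x^3 + 3x^2 + 16x + 11)·a(x) ≡ 13 (mod f). Multiplying by 13^(-1) ≡ 4 in F_17 gives a(x)^(-1) ≡ 4·(14x^3 + 3x^2 + 16x + 11) ≡ 5x^3 + 12x^2 + 13x + 10 (mod f). Check: (2x^3 + 15x^2 + 15x + 5)·(5x^3 + 12x^2 + 13x + 10) = 10x^6 + 14x^5 + 9x^4 + 12x^3 + 14x^2 + 11x + 16 ≡ 1 (mod x^4 + 14x^3 + 11x^2 + 8x + 12).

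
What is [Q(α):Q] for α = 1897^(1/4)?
[Q(α):Q] = 4

α is a root of x^4 - 1897. By Eisenstein's criterion at the prime p = 7 (which divides the constant term 1897 but p^2 = 49 does not, since 1897 is squarefree), x^4 - 1897 is irreducible over Q. Hence [Q(α):Q] = 4.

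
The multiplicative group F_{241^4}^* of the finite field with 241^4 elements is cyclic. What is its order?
|F_{241^4}^*| = 3373402560

F_{241^4} has 241^4 = 3373402561 elements; its multiplicative group consists of all nonzero elements, so |F_{241^4}^*| = 3373402561 - 1 = 3373402560. (It is cyclic since any finite subgroup of the multiplicative group of a field is cyclic.)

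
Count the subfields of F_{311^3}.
F_{311^3} has 2 subfields

The subfields of F_{p^n} are exactly the fields F_{p^d} for d | n (each is the fixed field of the unique index-d subgroup of Gal(F_{p^n}/F_p) ≅ Z/nZ). The divisors of n = 3 are {1, 3}, giving 2 subfields: F_{311^1}, F_{311^3}.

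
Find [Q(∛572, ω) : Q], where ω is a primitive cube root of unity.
[Q(∛572, ω) : Q] = 6

[Q(∛572):Q] = 3 (min poly x^3 - 572, irreducible since 572 is not a perfect cube). [Q(ω):Q] = 2 (min poly x^2 + x + 1). Since Q(∛572) ⊂ R and ω ∉ R, we have ω ∉ Q(∛572), so x^2 + x + 1 remains irreducible over Q(∛572) and [Q(∛572, ω) : Q(∛572)] = 2. By the tower law, [Q(∛572, ω) : Q] = 3 · 2 = 6. (In fact Q(∛572, ω) is the splitting field of x^3 - 572 over Q.)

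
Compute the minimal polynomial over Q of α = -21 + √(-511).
m_α(x) = x^2 + 42x + 952

From α + 21 = √(-511), squaring gives (α + 21)^2 = -511, i.e. α^2 + 42α + 441 = -511, so α^2 + 42α + 952 = 0. The discriminant of x^2 + 42x + 952 is (42)^2 - 4·(952) = 1764 - 3808 = -2044, and 4·(-511) is not a perfect square in Q since -511 is squarefree and ≠ 1. Hence x^2 + 42x + 952 is irreducible over Q and is the minimal polynomial of α.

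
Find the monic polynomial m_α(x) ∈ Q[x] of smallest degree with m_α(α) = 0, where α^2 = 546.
m_α(x) = x^2 - 546

α satisfies α^2 - 546 = 0, so x^2 - 546 annihilates α. Since d = 546 is squarefree and ≠ 1, it is not a perfect square in Q, so x^2 - 546 has no rational root and is therefore irreducible over Q (a degree-2 polynomial over a field is irreducible iff it has no root). Hence m_α(x) = x^2 - 546.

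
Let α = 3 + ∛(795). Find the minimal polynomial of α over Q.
m_α(x) = x^3 - 9x^2 + 27x - 822

Set β = α - 3 = ∛(795), so β^3 = 795. Then (α - 3)^3 - 795 = 0, i.e. α is a root of g(x) = (x - 3)^3 - 795 = x^3 - 9x^2 + 27x - 822. Since g(x) = h(x - 3) where h(x) = x^3 - 795, and h is irreducible over Q (because 795 is not a perfect cube, so h has no rational root, and a monic cubic with no rational root is irreducible), g is also irreducible (irreducibility is preserved under the substitution x → x - 3). Hence m_α(x) = x^3 - 9x^2 + 27x - 822.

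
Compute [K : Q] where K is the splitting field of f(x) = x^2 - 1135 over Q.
[K : Q] = 2

f(x) = x^2 - 1135 factors as (x - √1135)(x + √1135). The splitting field is K = Q(√1135). Since 1135 is squarefree and > 1, it is not a perfect square, so x^2 - 1135 is irreducible over Q and [Q(√1135) : Q] = 2. Hence [K : Q] = 2.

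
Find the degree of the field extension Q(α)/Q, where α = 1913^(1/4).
[Q(α):Q] = 4

α is a root of x^4 - 1913. By Eisenstein's criterion at the prime p = 1913 (which divides the constant term 1913 but p^2 = 3659569 does not, since 1913 is squarefree), x^4 - 1913 is irreducible over Q. Hence [Q(α):Q] = 4.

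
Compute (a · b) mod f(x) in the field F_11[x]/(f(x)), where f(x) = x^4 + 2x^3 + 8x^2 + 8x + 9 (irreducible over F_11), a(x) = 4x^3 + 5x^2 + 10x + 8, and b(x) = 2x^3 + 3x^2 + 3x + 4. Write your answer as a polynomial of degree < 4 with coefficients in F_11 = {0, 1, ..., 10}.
a · b ≡ x^3 + 10x^2 + 7 (mod f(x))

Multiply in F_11[x]: a(x)·b(x) = (4x^3 + 5x^2 + 10x + 8)·(2x^3 + 3x^2 + 3x + 4) = 8x^6 + 3x^4 + 8x^2 + 9x + 10. This has degree ≥ 4, so divide by f(x) over F_11: 8x^6 + 3x^4 + 8x^2 + 9x + 10 = (8x^2 + 6x + 4)·(x^4 + 2x^3 + 8x^2 + 8x + 9) + (x^3 + 10x^2 + 7). Hence a·b ≡ x^3 + 10x^2 + 7 (mod f). (F_11[x]/(f) is a field with 11^4 = 14641 elements since f is irreducible of degree 4.)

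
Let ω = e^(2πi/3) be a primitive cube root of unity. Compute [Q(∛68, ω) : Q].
[Q(∛68, ω) : Q] = 6

[Q(∛68):Q] = 3 (min poly x^3 - 68, irreducible since 68 is not a perfect cube). [Q(ω):Q] = 2 (min poly x^2 + x + 1). Since Q(∛68) ⊂ R and ω ∉ R, we have ω ∉ Q(∛68), so x^2 + x + 1 remains irreducible over Q(∛68) and [Q(∛68, ω) : Q(∛68)] = 2. By the tower law, [Q(∛68, ω) : Q] = 3 · 2 = 6. (In fact Q(∛68, ω) is the splitting field of x^3 - 68 over Q.)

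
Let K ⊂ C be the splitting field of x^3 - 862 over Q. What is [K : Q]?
[K : Q] = 6

The roots of x^3 - 862 are ∛862, ω∛862, ω^2∛862 where ω = e^(2πi/3) is a primitive cube root of unity, so K = Q(∛862, ω). Now [Q(∛862):Q] = 3 (since 862 is not a perfect cube, x^3 - 862 is irreducible) and [Q(ω):Q] = 2. Both 2 and 3 divide [K:Q], and [K:Q] ≤ 3·2 = 6, so [K:Q] = 6. (Equivalently: Q(∛862) ⊂ R but ω ∉ R, so [K : Q(∛862)] = 2.)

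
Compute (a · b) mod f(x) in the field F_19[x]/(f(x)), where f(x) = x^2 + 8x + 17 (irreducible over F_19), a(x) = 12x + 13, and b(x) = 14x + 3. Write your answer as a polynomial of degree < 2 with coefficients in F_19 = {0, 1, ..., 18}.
a · b ≡ 14x + 14 (mod f(x))

Multiply in F_19[x]: a(x)·b(x) = (12x + 13)·(14x + 3) = 16x^2 + 9x + 1. This has degree ≥ 2, so divide by f(x) over F_19: 16x^2 + 9x + 1 = (16)·(x^2 + 8x + 17) + (14x + 14). Hence a·b ≡ 14x + 14 (mod f). (F_19[x]/(f) is a field with 19^2 = 361 elements since f is irreducible of degree 2.)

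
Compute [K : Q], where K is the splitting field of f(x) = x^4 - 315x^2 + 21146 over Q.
[K : Q] = 4

Solving the quadratic in x^2: x^2 = (315 ± √(315^2 - 4·21146))/2 = (315 ± √14641)/2 = (315 ± 121)/2, giving x^2 = 97 or x^2 = 218. So f(x) = (x^2 - 97)(x^2 - 218) and the roots of f are ±√97, ±√218. Hence the splitting field is K = Q(√97, √218). Since 97 and 218 are distinct squarefree integers > 1, their product 21146 is not a perfect square, so √218 ∉ Q(√97). By the tower law [K:Q] = [Q(√97,√218):Q(√97)] · [Q(√97):Q] = 2 · 2 = 4.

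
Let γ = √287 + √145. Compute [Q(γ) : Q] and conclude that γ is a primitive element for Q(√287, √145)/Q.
[Q(γ) : Q] = 4 (equivalently, Q(γ) = Q(√287, √145))

Obviously Q(γ) ⊆ Q(√287, √145), and [Q(√287, √145):Q] = 4 (since 287, 145 are distinct squarefree integers > 1 with 41615 not a perfect square). To show equality we compute the minimal polynomial of γ. From γ = √287 + √145: γ^2 = 287 + 2√(41615) + 145 = 432 + 2√(41615), so γ^2 - 432 = 2√(41615); squaring, (γ^2 - 432)^2 = 4·41615, i.e. γ^4 - 864γ^2 + 186624 - 166460 = 0, i.e. γ^4 - 864γ^2 + 20164 = 0. So γ is a root of x^4 - 864x^2 + 20164. This polynomial is irreducible over Q: it has no rational root (each ±√287 ± √145 is irrational), and any factorization into two quadratics over Q would force √(41615) ∈ Q (pairing opposite roots) or √287, √145 ∈ Q (other pairings), all impossible. Hence [Q(γ):Q] = 4 = [Q(√287, √145):Q], so Q(γ) = Q(√287, √145).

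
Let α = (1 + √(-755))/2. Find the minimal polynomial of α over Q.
m_α(x) = x^2 - x + 189

From 2α - 1 = √(-755), squaring gives (2α - 1)^2 = -755, i.e. 4α^2 - 4α + 1 = -755, so α^2 - α + (1 + 755)/4 = 0. Since -755 ≡ 1 (mod 4), (1 + 755)/4 = 189 ∈ Z. The polynomial x^2 - x + 189 has discriminant 1 - 4·(189) = -755, which is not a perfect square in Q (d = -755 is squarefree and ≠ 1), so x^2 - x + 189 is irreducible over Q. It is the minimal polynomial of α.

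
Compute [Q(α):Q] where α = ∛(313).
[Q(α):Q] = 3

The minimal polynomial of α is x^3 - 313, irreducible over Q since 313 is not a perfect cube (so x^3 - 313 has no rational root). Hence [Q(α):Q] = deg(m_α) = 3.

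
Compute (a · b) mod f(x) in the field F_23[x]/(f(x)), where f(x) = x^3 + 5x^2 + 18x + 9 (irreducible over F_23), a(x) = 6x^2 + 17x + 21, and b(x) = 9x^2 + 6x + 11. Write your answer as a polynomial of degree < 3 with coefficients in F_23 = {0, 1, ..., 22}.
a · b ≡ 20x^2 + 20x + 17 (mod f(x))

Multiply in F_23[x]: a(x)·b(x) = (6x^2 + 17x + 21)·(9x^2 + 6x + 11) = 8x^4 + 5x^3 + 12x^2 + 14x + 1. This has degree ≥ 3, so divide by f(x) over F_23: 8x^4 + 5x^3 + 12x^2 + 14x + 1 = (8x + 11)·(x^3 + 5x^2 + 18x + 9) + (20x^2 + 20x + 17). Hence a·b ≡ 20x^2 + 20x + 17 (mod f). (F_23[x]/(f) is a field with 23^3 = 12167 elements since f is irreducible of degree 3.)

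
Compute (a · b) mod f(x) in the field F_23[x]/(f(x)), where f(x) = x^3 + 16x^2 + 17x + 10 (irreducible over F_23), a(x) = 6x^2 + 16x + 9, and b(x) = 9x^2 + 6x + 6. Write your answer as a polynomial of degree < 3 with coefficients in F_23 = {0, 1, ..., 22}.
a · b ≡ 4x^2 + 14x + 17 (mod f(x))

Multiply in F_23[x]: a(x)·b(x) = (6x^2 + 16x + 9)·(9x^2 + 6x + 6) = 8x^4 + 19x^3 + 6x^2 + 12x + 8. This has degree ≥ 3, so divide by f(x) over F_23: 8x^4 + 19x^3 + 6x^2 + 12x + 8 = (8x + 6)·(x^3 + 16x^2 + 17x + 10) + (4x^2 + 14x + 17). Hence a·b ≡ 4x^2 + 14x + 17 (mod f). (F_23[x]/(f) is a field with 23^3 = 12167 elements since f is irreducible of degree 3.)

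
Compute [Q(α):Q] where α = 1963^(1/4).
[Q(α):Q] = 4

α is a root of x^4 - 1963. By Eisenstein's criterion at the prime p = 13 (which divides the constant term 1963 but p^2 = 169 does not, since 1963 is squarefree), x^4 - 1963 is irreducible over Q. Hence [Q(α):Q] = 4.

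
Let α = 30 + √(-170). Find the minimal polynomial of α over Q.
m_α(x) = x^2 - 60x + 1070

From α - 30 = √(-170), squaring gives (α - 30)^2 = -170, i.e. α^2 - 60α + 900 = -170, so α^2 - 60α + 1070 = 0. The discriminant of x^2 - 60x + 1070 is (-60)^2 - 4·(1070) = 3600 - 4280 = -680, and 4·(-170) is not a perfect square in Q since -170 is squarefree and ≠ 1. Hence x^2 - 60x + 1070 is irreducible over Q and is the minimal polynomial of α.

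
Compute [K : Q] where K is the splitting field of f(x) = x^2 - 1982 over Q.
[K : Q] = 2

f(x) = x^2 - 1982 factors as (x - √1982)(x + √1982). The splitting field is K = Q(√1982). Since 1982 is squarefree and > 1, it is not a perfect square, so x^2 - 1982 is irreducible over Q and [Q(√1982) : Q] = 2. Hence [K : Q] = 2.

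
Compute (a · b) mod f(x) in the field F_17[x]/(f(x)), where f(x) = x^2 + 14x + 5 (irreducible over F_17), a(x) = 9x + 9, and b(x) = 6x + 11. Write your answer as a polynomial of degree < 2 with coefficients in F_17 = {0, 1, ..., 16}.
a · b ≡ 9x + 16 (mod f(x))

Multiply in F_17[x]: a(x)·b(x) = (9x + 9)·(6x + 11) = 3x^2 + 14. This has degree ≥ 2, so divide by f(x) over F_17: 3x^2 + 14 = (3)·(x^2 + 14x + 5) + (9x + 16). Hence a·b ≡ 9x + 16 (mod f). (F_17[x]/(f) is a field with 17^2 = 289 elements since f is irreducible of degree 2.)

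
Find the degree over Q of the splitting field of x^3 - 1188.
[K : Q] = 6

The roots of x^3 - 1188 are ∛1188, ω∛1188, ω^2∛1188 where ω = e^(2πi/3) is a primitive cube root of unity, so K = Q(∛1188, ω). Now [Q(∛1188):Q] = 3 (since 1188 is not a perfect cube, x^3 - 1188 is irreducible) and [Q(ω):Q] = 2. Both 2 and 3 divide [K:Q], and [K:Q] ≤ 3·2 = 6, so [K:Q] = 6. (Equivalently: Q(∛1188) ⊂ R but ω ∉ R, so [K : Q(∛1188)] = 2.)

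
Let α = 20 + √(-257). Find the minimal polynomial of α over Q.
m_α(x) = x^2 - 40x + 657

From α - 20 = √(-257), squaring gives (α - 20)^2 = -257, i.e. α^2 - 40α + 400 = -257, so α^2 - 40α + 657 = 0. The discriminant of x^2 - 40x + 657 is (-40)^2 - 4·(657) = 1600 - 2628 = -1028, and 4·(-257) is not a perfect square in Q since -257 is squarefree and ≠ 1. Hence x^2 - 40x + 657 is irreducible over Q and is the minimal polynomial of α.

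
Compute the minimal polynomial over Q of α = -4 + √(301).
m_α(x) = x^2 + 8x - 285

From α + 4 = √(301), squaring gives (α + 4)^2 = 301, i.e. α^2 + 8α + 16 = 301, so α^2 + 8α - 285 = 0. The discriminant of x^2 + 8x - 285 is (8)^2 - 4·(-285) = 64 + 1140 = 1204, and 4·(301) is not a perfect square in Q since 301 is squarefree and ≠ 1. Hence x^2 + 8x - 285 is irreducible over Q and is the minimal polynomial of α.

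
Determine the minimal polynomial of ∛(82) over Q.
m_α(x) = x^3 - 82

α satisfies α^3 = 82, so x^3 - 82 annihilates α. By the rational root test, a rational root p/q (in lowest terms) of x^3 - 82 would satisfy p^3 = 82 q^3, forcing q = 1 and p^3 = 82; but 82 is not a perfect cube, contradiction. A monic cubic over Q with no rational root is irreducible (any nontrivial factorization would include a linear factor). Hence x^3 - 82 is the minimal polynomial of α, and in particular [Q(α):Q] = 3.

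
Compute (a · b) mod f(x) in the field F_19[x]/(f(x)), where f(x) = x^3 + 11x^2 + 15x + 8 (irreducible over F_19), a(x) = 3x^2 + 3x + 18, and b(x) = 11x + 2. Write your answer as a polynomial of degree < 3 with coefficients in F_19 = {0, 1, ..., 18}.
a · b ≡ 18x^2 + 13x (mod f(x))

Multiply in F_19[x]: a(x)·b(x) = (3x^2 + 3x + 18)·(11x + 2) = 14x^3 + x^2 + 14x + 17. This has degree ≥ 3, so divide by f(x) over F_19: 14x^3 + x^2 + 14x + 17 = (14)·(x^3 + 11x^2 + 15x + 8) + (18x^2 + 13x). Hence a·b ≡ 18x^2 + 13x (mod f). (F_19[x]/(f) is a field with 19^3 = 6859 elements since f is irreducible of degree 3.)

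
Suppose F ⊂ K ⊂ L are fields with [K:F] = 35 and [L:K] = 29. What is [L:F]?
[L:F] = 1015

The tower law says that for any tower of field extensions F ⊂ K ⊂ L with finite degrees, [L:F] = [L:K] · [K:F]. Here this gives [L:F] = 29 · 35 = 1015.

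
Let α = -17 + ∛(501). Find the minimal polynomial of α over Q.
m_α(x) = x^3 + 51x^2 + 867x + 4412

Set β = α + 17 = ∛(501), so β^3 = 501. Then (α + 17)^3 - 501 = 0, i.e. α is a root of g(x) = (x + 17)^3 - 501 = x^3 + 51x^2 + 867x + 4412. Since g(x) = h(x + 17) where h(x) = x^3 - 501, and h is irreducible over Q (because 501 is not a perfect cube, so h has no rational root, and a monic cubic with no rational root is irreducible), g is also irreducible (irreducibility is preserved under the substitution x → x + 17). Hence m_α(x) = x^3 + 51x^2 + 867x + 4412.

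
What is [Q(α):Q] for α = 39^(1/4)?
[Q(α):Q] = 4

α is a root of x^4 - 39. By Eisenstein's criterion at the prime p = 3 (which divides the constant term 39 but p^2 = 9 does not, since 39 is squarefree), x^4 - 39 is irreducible over Q. Hence [Q(α):Q] = 4.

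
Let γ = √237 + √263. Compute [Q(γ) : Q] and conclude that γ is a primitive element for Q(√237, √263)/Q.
[Q(γ) : Q] = 4 (equivalently, Q(γ) = Q(√237, √263))

Obviously Q(γ) ⊆ Q(√237, √263), and [Q(√237, √263):Q] = 4 (since 237, 263 are distinct squarefree integers > 1 with 62331 not a perfect square). To show equality we compute the minimal polynomial of γ. From γ = √237 + √263: γ^2 = 237 + 2√(62331) + 263 = 500 + 2√(62331), so γ^2 - 500 = 2√(62331); squaring, (γ^2 - 500)^2 = 4·62331, i.e. γ^4 - 1000γ^2 + 250000 - 249324 = 0, i.e. γ^4 - 1000γ^2 + 676 = 0. So γ is a root of x^4 - 1000x^2 + 676. This polynomial is irreducible over Q: it has no rational root (each ±√237 ± √263 is irrational), and any factorization into two quadratics over Q would force √(62331) ∈ Q (pairing opposite roots) or √237, √263 ∈ Q (other pairings), all impossible. Hence [Q(γ):Q] = 4 = [Q(√237, √263):Q], so Q(γ) = Q(√237, √263).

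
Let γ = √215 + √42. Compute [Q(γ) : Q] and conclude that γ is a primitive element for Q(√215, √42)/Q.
[Q(γ) : Q] = 4 (equivalently, Q(γ) = Q(√215, √42))

Obviously Q(γ) ⊆ Q(√215, √42), and [Q(√215, √42):Q] = 4 (since 215, 42 are distinct squarefree integers > 1 with 9030 not a perfect square). To show equality we compute the minimal polynomial of γ. From γ = √215 + √42: γ^2 = 215 + 2√(9030) + 42 = 257 + 2√(9030), so γ^2 - 257 = 2√(9030); squaring, (γ^2 - 257)^2 = 4·9030, i.e. γ^4 - 514γ^2 + 66049 - 36120 = 0, i.e. γ^4 - 514γ^2 + 29929 = 0. So γ is a root of x^4 - 514x^2 + 29929. This polynomial is irreducible over Q: it has no rational root (each ±√215 ± √42 is irrational), and any factorization into two quadratics over Q would force √(9030) ∈ Q (pairing opposite roots) or √215, √42 ∈ Q (other pairings), all impossible. Hence [Q(γ):Q] = 4 = [Q(√215, √42):Q], so Q(γ) = Q(√215, √42).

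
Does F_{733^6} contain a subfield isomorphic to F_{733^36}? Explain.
No: F_{733^36} is not a subfield of F_{733^6}

F_{p^m} embeds in F_{p^n} iff m | n. Here 36 ∤ 6 (since 6 = 0·36 + 6 with remainder 6 ≠ 0), so F_{733^36} is not a subfield of F_{733^6}. Equivalently: if it were, the tower law would give 36 = [F_{733^36}:F_733] dividing [F_{733^6}:F_733] = 6, contradiction.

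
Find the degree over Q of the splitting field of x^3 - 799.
[K : Q] = 6

The roots of x^3 - 799 are ∛799, ω∛799, ω^2∛799 where ω = e^(2πi/3) is a primitive cube root of unity, so K = Q(∛799, ω). Now [Q(∛799):Q] = 3 (since 799 is not a perfect cube, x^3 - 799 is irreducible) and [Q(ω):Q] = 2. Both 2 and 3 divide [K:Q], and [K:Q] ≤ 3·2 = 6, so [K:Q] = 6. (Equivalently: Q(∛799) ⊂ R but ω ∉ R, so [K : Q(∛799)] = 2.)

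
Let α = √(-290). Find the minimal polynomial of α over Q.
m_α(x) = x^2 + 290

α satisfies α^2 + 290 = 0, so x^2 + 290 annihilates α. Since d = -290 is squarefree and ≠ 1, it is not a perfect square in Q, so x^2 + 290 has no rational root and is therefore irreducible over Q (a degree-2 polynomial over a field is irreducible iff it has no root). Hence m_α(x) = x^2 + 290.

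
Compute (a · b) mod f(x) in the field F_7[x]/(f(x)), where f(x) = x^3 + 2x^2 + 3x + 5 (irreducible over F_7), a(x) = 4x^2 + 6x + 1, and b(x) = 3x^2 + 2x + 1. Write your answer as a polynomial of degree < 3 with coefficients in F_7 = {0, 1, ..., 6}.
a · b ≡ 5x + 5 (mod f(x))

Multiply in F_7[x]: a(x)·b(x) = (4x^2 + 6x + 1)·(3x^2 + 2x + 1) = 5x^4 + 5x^3 + 5x^2 + x + 1. This has degree ≥ 3, so divide by f(x) over F_7: 5x^4 + 5x^3 + 5x^2 + x + 1 = (5x + 2)·(x^3 + 2x^2 + 3x + 5) + (5x + 5). Hence a·b ≡ 5x + 5 (mod f). (F_7[x]/(f) is a field with 7^3 = 343 elements since f is irreducible of degree 3.)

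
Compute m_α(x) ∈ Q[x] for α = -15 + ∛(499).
m_α(x) = x^3 + 45x^2 + 675x + 2876

Set β = α + 15 = ∛(499), so β^3 = 499. Then (α + 15)^3 - 499 = 0, i.e. α is a root of g(x) = (x + 15)^3 - 499 = x^3 + 45x^2 + 675x + 2876. Since g(x) = h(x + 15) where h(x) = x^3 - 499, and h is irreducible over Q (because 499 is not a perfect cube, so h has no rational root, and a monic cubic with no rational root is irreducible), g is also irreducible (irreducibility is preserved under the substitution x → x + 15). Hence m_α(x) = x^3 + 45x^2 + 675x + 2876.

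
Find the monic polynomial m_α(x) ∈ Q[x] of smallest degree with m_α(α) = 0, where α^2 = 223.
m_α(x) = x^2 - 223

α satisfies α^2 - 223 = 0, so x^2 - 223 annihilates α. Since d = 223 is squarefree and ≠ 1, it is not a perfect square in Q, so x^2 - 223 has no rational root and is therefore irreducible over Q (a degree-2 polynomial over a field is irreducible iff it has no root). Hence m_α(x) = x^2 - 223.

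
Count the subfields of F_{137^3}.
F_{137^3} has 2 subfields

The subfields of F_{p^n} are exactly the fields F_{p^d} for d | n (each is the fixed field of the unique index-d subgroup of Gal(F_{p^n}/F_p) ≅ Z/nZ). The divisors of n = 3 are {1, 3}, giving 2 subfields: F_{137^1}, F_{137^3}.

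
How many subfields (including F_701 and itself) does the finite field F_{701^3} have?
F_{701^3} has 2 subfields

The subfields of F_{p^n} are exactly the fields F_{p^d} for d | n (each is the fixed field of the unique index-d subgroup of Gal(F_{p^n}/F_p) ≅ Z/nZ). The divisors of n = 3 are {1, 3}, giving 2 subfields: F_{701^1}, F_{701^3}.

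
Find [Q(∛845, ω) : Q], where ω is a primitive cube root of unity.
[Q(∛845, ω) : Q] = 6

[Q(∛845):Q] = 3 (min poly x^3 - 845, irreducible since 845 is not a perfect cube). [Q(ω):Q] = 2 (min poly x^2 + x + 1). Since Q(∛845) ⊂ R and ω ∉ R, we have ω ∉ Q(∛845), so x^2 + x + 1 remains irreducible over Q(∛845) and [Q(∛845, ω) : Q(∛845)] = 2. By the tower law, [Q(∛845, ω) : Q] = 3 · 2 = 6. (In fact Q(∛845, ω) is the splitting field of x^3 - 845 over Q.)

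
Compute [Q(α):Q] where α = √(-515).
[Q(α):Q] = 2

[Q(α):Q] equals the degree of the minimal polynomial of α. Here α^2 = -515 and x^2 + 515 is irreducible (d = -515 is squarefree, ≠ 1, hence not a square), so deg(m_α) = 2. Thus [Q(α):Q] = 2.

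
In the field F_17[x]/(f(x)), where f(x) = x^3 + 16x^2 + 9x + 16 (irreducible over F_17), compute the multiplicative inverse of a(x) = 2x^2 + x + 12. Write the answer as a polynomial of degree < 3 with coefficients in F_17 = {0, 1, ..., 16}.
a(x)^(-1) ≡ 9x^2 + 16x + 15 (mod f(x))

Since f is irreducible over F_17, F_17[x]/(f) is a field and a(x) ≠ 0 has an inverse. Apply the extended Euclidean algorithm to f(x) and a(x) in F_17[x]: f(x) = (9x + 12)·a(x) + (8x + 8);  a(x) = (13x + 2)·(8x + 8) + (13). The last nonzero remainder is the constant 13 = gcd(f, a) in F_17. Back-substituting through the division chain expresses 13 = s(x)·a(x) + t(x)·f(x) with s(x) ≡ 15x^2 + 4x + 8 (mod f), so (15x^2 + 4x + 8)·a(x) ≡ 13 (mod f). Multiplying by 13^(-1) ≡ 4 in F_17 gives a(x)^(-1) ≡ 4·(15x^2 + 4x + 8) ≡ 9x^2 + 16x + 15 (mod f). Check: (2x^2 + x + 12)·(9x^2 + 16x + 15) = x^4 + 7x^3 + x^2 + 3x + 10 ≡ 1 (mod x^3 + 16x^2 + 9x + 16).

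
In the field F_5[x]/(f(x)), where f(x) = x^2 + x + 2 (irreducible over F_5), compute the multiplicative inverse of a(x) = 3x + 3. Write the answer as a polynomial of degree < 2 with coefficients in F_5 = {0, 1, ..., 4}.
a(x)^(-1) ≡ 4x (mod f(x))

Since f is irreducible over F_5, F_5[x]/(f) is a field and a(x) ≠ 0 has an inverse. Apply the extended Euclidean algorithm to f(x) and a(x) in F_5[x]: f(x) = (2x)·a(x) + (2). The last nonzero remainder is the constant 2 = gcd(f, a) in F_5. Back-substituting through the division chain expresses 2 = s(x)·a(x) + t(x)·f(x) with s(x) ≡ 3x (mod f), so (3x)·a(x) ≡ 2 (mod f). Multiplying by 2^(-1) ≡ 3 in F_5 gives a(x)^(-1) ≡ 3·(3x) ≡ 4x (mod f). Check: (3x + 3)·(4x) = 2x^2 + 2x ≡ 1 (mod x^2 + x + 2).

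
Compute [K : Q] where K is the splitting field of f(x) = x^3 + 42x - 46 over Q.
[K : Q] = 6

By the rational root test, any rational root of the monic integer polynomial f(x) = x^3 + 42x - 46 must be an integer dividing the constant term -46, i.e. one of ±{1, 2, 23, 46}. Evaluating: f(1) = -3, f(-1) = -89, f(2) = 46, f(-2) = -138, f(23) = 13087, f(-23) = -13179, f(46) = 99222, f(-46) = -99314; none is 0, so f has no rational root and is therefore irreducible over Q (a cubic with no linear factor over a field is irreducible). For an irreducible cubic, the Galois group is A_3 or S_3 according as the discriminant disc(f) = -4a^3 - 27b^2 = -4·(42)^3 - 27·(-46)^2 = -353484 is or is not a square in Q. Here disc(f) = -353484 is not a perfect square in Q, so the Galois group of f over Q is not contained in A_3 and must be all of S_3. The splitting field has degree |S_3| = 6 over Q, so [K : Q] = 6.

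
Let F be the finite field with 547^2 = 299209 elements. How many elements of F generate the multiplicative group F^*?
There are φ(299208) = 78336 primitive elements

F_q^* is cyclic of order q - 1 = 299208. A cyclic group of order m has exactly φ(m) generators. Here m = 299208 = 2^3 · 3 · 7 · 13 · 137, so the number of primitive elements is φ(299208) = 78336.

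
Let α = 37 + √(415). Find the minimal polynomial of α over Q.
m_α(x) = x^2 - 74x + 954

From α - 37 = √(415), squaring gives (α - 37)^2 = 415, i.e. α^2 - 74α + 1369 = 415, so α^2 - 74α + 954 = 0. The discriminant of x^2 - 74x + 954 is (-74)^2 - 4·(954) = 5476 - 3816 = 1660, and 4·(415) is not a perfect square in Q since 415 is squarefree and ≠ 1. Hence x^2 - 74x + 954 is irreducible over Q and is the minimal polynomial of α.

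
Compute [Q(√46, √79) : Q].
[Q(√46, √79) : Q] = 4

[Q(√46):Q] = 2 (min poly x^2 - 46, irreducible since 46 is squarefree > 1). For the top step, suppose √79 ∈ Q(√46), say √79 = c + d√46 with c, d ∈ Q. Squaring: 79 = c^2 + 46d^2 + 2cd√46. Since √46 ∉ Q this forces 2cd = 0. If d = 0 then √79 = c ∈ Q, contradicting 79 squarefree > 1. If c = 0 then 79 = 46d^2, so 46·79 = (46d)^2 is a perfect square in Q — but 46·79 = 3634 is not a perfect square (since 46 and 79 are distinct squarefree integers). Contradiction. Hence √79 ∉ Q(√46), so x^2 - 79 stays irreducible over Q(√46) and [Q(√46, √79) : Q(√46)] = 2. By the tower law, [Q(√46, √79) : Q] = 2 · 2 = 4.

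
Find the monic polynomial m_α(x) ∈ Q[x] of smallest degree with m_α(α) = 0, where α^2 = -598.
m_α(x) = x^2 + 598

α satisfies α^2 + 598 = 0, so x^2 + 598 annihilates α. Since d = -598 is squarefree and ≠ 1, it is not a perfect square in Q, so x^2 + 598 has no rational root and is therefore irreducible over Q (a degree-2 polynomial over a field is irreducible iff it has no root). Hence m_α(x) = x^2 + 598.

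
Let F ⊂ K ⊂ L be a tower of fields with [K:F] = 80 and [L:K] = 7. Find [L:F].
[L:F] = 560

The tower law says that for any tower of field extensions F ⊂ K ⊂ L with finite degrees, [L:F] = [L:K] · [K:F]. Here this gives [L:F] = 7 · 80 = 560.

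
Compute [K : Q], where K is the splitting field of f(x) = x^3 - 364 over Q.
[K : Q] = 6

The roots of x^3 - 364 are ∛364, ω∛364, ω^2∛364 where ω = e^(2πi/3) is a primitive cube root of unity, so K = Q(∛364, ω). Now [Q(∛364):Q] = 3 (since 364 is not a perfect cube, x^3 - 364 is irreducible) and [Q(ω):Q] = 2. Both 2 and 3 divide [K:Q], and [K:Q] ≤ 3·2 = 6, so [K:Q] = 6. (Equivalently: Q(∛364) ⊂ R but ω ∉ R, so [K : Q(∛364)] = 2.)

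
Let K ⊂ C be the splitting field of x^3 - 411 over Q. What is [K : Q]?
[K : Q] = 6

The roots of x^3 - 411 are ∛411, ω∛411, ω^2∛411 where ω = e^(2πi/3) is a primitive cube root of unity, so K = Q(∛411, ω). Now [Q(∛411):Q] = 3 (since 411 is not a perfect cube, x^3 - 411 is irreducible) and [Q(ω):Q] = 2. Both 2 and 3 divide [K:Q], and [K:Q] ≤ 3·2 = 6, so [K:Q] = 6. (Equivalently: Q(∛411) ⊂ R but ω ∉ R, so [K : Q(∛411)] = 2.)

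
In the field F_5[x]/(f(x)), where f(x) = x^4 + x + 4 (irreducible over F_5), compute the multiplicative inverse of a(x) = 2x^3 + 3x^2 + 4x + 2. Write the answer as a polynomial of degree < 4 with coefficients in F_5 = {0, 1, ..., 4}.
a(x)^(-1) ≡ 4x^3 + 2x^2 + 3x + 4 (mod f(x))

Since f is irreducible over F_5, F_5[x]/(f) is a field and a(x) ≠ 0 has an inverse. Apply the extended Euclidean algorithm to f(x) and a(x) in F_5[x]: f(x) = (3x + 3)·a(x) + (4x^2 + 3x + 3);  a(x) = (3x + 1)·(4x^2 + 3x + 3) + (2x + 4);  (4x^2 + 3x + 3) = (2x)·(2x + 4) + (3). The last nonzero remainder is the constant 3 = gcd(f, a) in F_5. Back-substituting through the division chain expresses 3 = s(x)·a(x) + t(x)·f(x) with s(x) ≡ 2x^3 + x^2 + 4x + 2 (mod f), so (2x^3 + x^2 + 4x + 2)·a(x) ≡ 3 (mod f). Multiplying by 3^(-1) ≡ 2 in F_5 gives a(x)^(-1) ≡ 2·(2x^3 + x^2 + 4x + 2) ≡ 4x^3 + 2x^2 + 3x + 4 (mod f). Check: (2x^3 + 3x^2 + 4x + 2)·(4x^3 + 2x^2 + 3x + 4) = 3x^6 + x^5 + 3x^4 + 3x^3 + 3x^2 + 2x + 3 ≡ 1 (mod x^4 + x + 4).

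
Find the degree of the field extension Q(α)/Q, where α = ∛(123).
[Q(α):Q] = 3

The minimal polynomial of α is x^3 - 123, irreducible over Q since 123 is not a perfect cube (so x^3 - 123 has no rational root). Hence [Q(α):Q] = deg(m_α) = 3.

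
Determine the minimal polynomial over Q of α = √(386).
m_α(x) = x^2 - 386

α satisfies α^2 - 386 = 0, so x^2 - 386 annihilates α. Since d = 386 is squarefree and ≠ 1, it is not a perfect square in Q, so x^2 - 386 has no rational root and is therefore irreducible over Q (a degree-2 polynomial over a field is irreducible iff it has no root). Hence m_α(x) = x^2 - 386.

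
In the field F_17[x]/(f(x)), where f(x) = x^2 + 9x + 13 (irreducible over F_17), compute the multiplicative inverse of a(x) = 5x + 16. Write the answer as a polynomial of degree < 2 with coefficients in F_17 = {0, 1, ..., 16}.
a(x)^(-1) ≡ 13x + 4 (mod f(x))

Since f is irreducible over F_17, F_17[x]/(f) is a field and a(x) ≠ 0 has an inverse. Apply the extended Euclidean algorithm to f(x) and a(x) in F_17[x]: f(x) = (7x + 10)·a(x) + (6). The last nonzero remainder is the constant 6 = gcd(f, a) in F_17. Back-substituting through the division chain expresses 6 = s(x)·a(x) + t(x)·f(x) with s(x) ≡ 10x + 7 (mod f), so (10x + 7)·a(x) ≡ 6 (mod f). Multiplying by 6^(-1) ≡ 3 in F_17 gives a(x)^(-1) ≡ 3·(10x + 7) ≡ 13x + 4 (mod f). Check: (5x + 16)·(13x + 4) = 14x^2 + 7x + 13 ≡ 1 (mod x^2 + 9x + 13).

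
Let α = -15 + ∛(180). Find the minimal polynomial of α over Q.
m_α(x) = x^3 + 45x^2 + 675x + 3195

Set β = α + 15 = ∛(180), so β^3 = 180. Then (α + 15)^3 - 180 = 0, i.e. α is a root of g(x) = (x + 15)^3 - 180 = x^3 + 45x^2 + 675x + 3195. Since g(x) = h(x + 15) where h(x) = x^3 - 180, and h is irreducible over Q (because 180 is not a perfect cube, so h has no rational root, and a monic cubic with no rational root is irreducible), g is also irreducible (irreducibility is preserved under the substitution x → x + 15). Hence m_α(x) = x^3 + 45x^2 + 675x + 3195.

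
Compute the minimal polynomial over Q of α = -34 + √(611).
m_α(x) = x^2 + 68x + 545

From α + 34 = √(611), squaring gives (α + 34)^2 = 611, i.e. α^2 + 68α + 1156 = 611, so α^2 + 68α + 545 = 0. The discriminant of x^2 + 68x + 545 is (68)^2 - 4·(545) = 4624 - 2180 = 2444, and 4·(611) is not a perfect square in Q since 611 is squarefree and ≠ 1. Hence x^2 + 68x + 545 is irreducible over Q and is the minimal polynomial of α.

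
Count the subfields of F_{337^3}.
F_{337^3} has 2 subfields

The subfields of F_{p^n} are exactly the fields F_{p^d} for d | n (each is the fixed field of the unique index-d subgroup of Gal(F_{p^n}/F_p) ≅ Z/nZ). The divisors of n = 3 are {1, 3}, giving 2 subfields: F_{337^1}, F_{337^3}.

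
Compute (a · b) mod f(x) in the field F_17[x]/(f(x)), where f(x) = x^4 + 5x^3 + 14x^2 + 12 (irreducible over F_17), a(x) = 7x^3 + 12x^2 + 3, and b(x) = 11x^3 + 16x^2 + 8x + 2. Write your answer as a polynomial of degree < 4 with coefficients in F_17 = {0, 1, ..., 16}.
a · b ≡ 5x^3 + 14x^2 + 16x + 10 (mod f(x))

Multiply in F_17[x]: a(x)·b(x) = (7x^3 + 12x^2 + 3)·(11x^3 + 16x^2 + 8x + 2) = 9x^6 + 6x^5 + 10x^4 + 7x^3 + 4x^2 + 7x + 6. This has degree ≥ 4, so divide by f(x) over F_17: 9x^6 + 6x^5 + 10x^4 + 7x^3 + 4x^2 + 7x + 6 = (9x^2 + 12x + 11)·(x^4 + 5x^3 + 14x^2 + 12) + (5x^3 + 14x^2 + 16x + 10). Hence a·b ≡ 5x^3 + 14x^2 + 16x + 10 (mod f). (F_17[x]/(f) is a field with 17^4 = 83521 elements since f is irreducible of degree 4.)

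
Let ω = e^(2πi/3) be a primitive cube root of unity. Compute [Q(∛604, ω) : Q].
[Q(∛604, ω) : Q] = 6

[Q(∛604):Q] = 3 (min poly x^3 - 604, irreducible since 604 is not a perfect cube). [Q(ω):Q] = 2 (min poly x^2 + x + 1). Since Q(∛604) ⊂ R and ω ∉ R, we have ω ∉ Q(∛604), so x^2 + x + 1 remains irreducible over Q(∛604) and [Q(∛604, ω) : Q(∛604)] = 2. By the tower law, [Q(∛604, ω) : Q] = 3 · 2 = 6. (In fact Q(∛604, ω) is the splitting field of x^3 - 604 over Q.)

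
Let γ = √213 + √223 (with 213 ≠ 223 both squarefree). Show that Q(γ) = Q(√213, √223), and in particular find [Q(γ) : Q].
[Q(γ) : Q] = 4 (equivalently, Q(γ) = Q(√213, √223))

Obviously Q(γ) ⊆ Q(√213, √223), and [Q(√213, √223):Q] = 4 (since 213, 223 are distinct squarefree integers > 1 with 47499 not a perfect square). To show equality we compute the minimal polynomial of γ. From γ = √213 + √223: γ^2 = 213 + 2√(47499) + 223 = 436 + 2√(47499), so γ^2 - 436 = 2√(47499); squaring, (γ^2 - 436)^2 = 4·47499, i.e. γ^4 - 872γ^2 + 190096 - 189996 = 0, i.e. γ^4 - 872γ^2 + 100 = 0. So γ is a root of x^4 - 872x^2 + 100. This polynomial is irreducible over Q: it has no rational root (each ±√213 ± √223 is irrational), and any factorization into two quadratics over Q would force √(47499) ∈ Q (pairing opposite roots) or √213, √223 ∈ Q (other pairings), all impossible. Hence [Q(γ):Q] = 4 = [Q(√213, √223):Q], so Q(γ) = Q(√213, √223).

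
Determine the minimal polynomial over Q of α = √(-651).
m_α(x) = x^2 + 651

α satisfies α^2 + 651 = 0, so x^2 + 651 annihilates α. Since d = -651 is squarefree and ≠ 1, it is not a perfect square in Q, so x^2 + 651 has no rational root and is therefore irreducible over Q (a degree-2 polynomial over a field is irreducible iff it has no root). Hence m_α(x) = x^2 + 651.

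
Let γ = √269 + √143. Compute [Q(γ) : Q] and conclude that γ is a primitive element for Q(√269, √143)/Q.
[Q(γ) : Q] = 4 (equivalently, Q(γ) = Q(√269, √143))

Obviously Q(γ) ⊆ Q(√269, √143), and [Q(√269, √143):Q] = 4 (since 269, 143 are distinct squarefree integers > 1 with 38467 not a perfect square). To show equality we compute the minimal polynomial of γ. From γ = √269 + √143: γ^2 = 269 + 2√(38467) + 143 = 412 + 2√(38467), so γ^2 - 412 = 2√(38467); squaring, (γ^2 - 412)^2 = 4·38467, i.e. γ^4 - 824γ^2 + 169744 - 153868 = 0, i.e. γ^4 - 824γ^2 + 15876 = 0. So γ is a root of x^4 - 824x^2 + 15876. This polynomial is irreducible over Q: it has no rational root (each ±√269 ± √143 is irrational), and any factorization into two quadratics over Q would force √(38467) ∈ Q (pairing opposite roots) or √269, √143 ∈ Q (other pairings), all impossible. Hence [Q(γ):Q] = 4 = [Q(√269, √143):Q], so Q(γ) = Q(√269, √143).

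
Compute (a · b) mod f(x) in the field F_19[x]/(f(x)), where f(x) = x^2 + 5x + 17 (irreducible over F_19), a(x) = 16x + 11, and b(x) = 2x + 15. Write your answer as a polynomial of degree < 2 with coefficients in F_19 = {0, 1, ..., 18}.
a · b ≡ 7x + 1 (mod f(x))

Multiply in F_19[x]: a(x)·b(x) = (16x + 11)·(2x + 15) = 13x^2 + 15x + 13. This has degree ≥ 2, so divide by f(x) over F_19: 13x^2 + 15x + 13 = (13)·(x^2 + 5x + 17) + (7x + 1). Hence a·b ≡ 7x + 1 (mod f). (F_19[x]/(f) is a field with 19^2 = 361 elements since f is irreducible of degree 2.)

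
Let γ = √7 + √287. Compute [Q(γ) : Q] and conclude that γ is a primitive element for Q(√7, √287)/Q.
[Q(γ) : Q] = 4 (equivalently, Q(γ) = Q(√7, √287))

Obviously Q(γ) ⊆ Q(√7, √287), and [Q(√7, √287):Q] = 4 (since 7, 287 are distinct squarefree integers > 1 with 2009 not a perfect square). To show equality we compute the minimal polynomial of γ. From γ = √7 + √287: γ^2 = 7 + 2√(2009) + 287 = 294 + 2√(2009), so γ^2 - 294 = 2√(2009); squaring, (γ^2 - 294)^2 = 4·2009, i.e. γ^4 - 588γ^2 + 86436 - 8036 = 0, i.e. γ^4 - 588γ^2 + 78400 = 0. So γ is a root of x^4 - 588x^2 + 78400. This polynomial is irreducible over Q: it has no rational root (each ±√7 ± √287 is irrational), and any factorization into two quadratics over Q would force √(2009) ∈ Q (pairing opposite roots) or √7, √287 ∈ Q (other pairings), all impossible. Hence [Q(γ):Q] = 4 = [Q(√7, √287):Q], so Q(γ) = Q(√7, √287).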